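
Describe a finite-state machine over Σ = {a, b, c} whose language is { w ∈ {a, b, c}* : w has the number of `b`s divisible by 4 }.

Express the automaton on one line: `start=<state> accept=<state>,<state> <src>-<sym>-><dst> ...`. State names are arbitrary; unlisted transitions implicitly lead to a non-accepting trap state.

The only thing that matters is how many `b`s have appeared, reduced mod 4. Use one state per residue: q0 for 0, …, q3 for 3. Reading `b` moves to the next residue; anything else stays put. q0 is accepting.
        a   b   c  
>* q0   q0  q1  q0 
   q1   q1  q2  q1 
   q2   q2  q3  q2 
   q3   q3  q0  q3 
(> = start, * = accepting)

start=q0 accept=q0 q0-a->q0 q0-b->q1 q0-c->q0 q1-a->q1 q1-b->q2 q1-c->q1 q2-a->q2 q2-b->q3 q2-c->q2 q3-a->q3 q3-b->q0 q3-c->q3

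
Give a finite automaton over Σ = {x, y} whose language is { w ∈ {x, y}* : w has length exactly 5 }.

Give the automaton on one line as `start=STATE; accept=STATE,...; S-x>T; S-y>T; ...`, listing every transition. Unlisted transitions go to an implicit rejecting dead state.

Count input length up to 6: every symbol moves from A toward G, which means 'more than 5' and absorbs. Accept from {F}.
       x  y 
>  A   B  B 
   B   C  C 
   C   D  D 
   D   E  E 
   E   F  F 
 * F   G  G 
   G   G  G 
(> = start, * = accepting)

start=A; accept=F; A-x>B; A-y>B; B-x>C; B-y>C; C-x>D; C-y>D; D-x>E; D-y>E; E-x>F; E-y>F; F-x>G; F-y>G; G-x>G; G-y>G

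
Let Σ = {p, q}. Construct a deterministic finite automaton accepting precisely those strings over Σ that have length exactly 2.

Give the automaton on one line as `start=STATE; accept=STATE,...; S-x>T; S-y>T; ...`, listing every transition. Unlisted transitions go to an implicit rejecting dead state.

We only need to distinguish lengths 0, 1, …, 2, and '>2'. Chain s0 → s1 → s2 → s3 on every symbol, with s3 looping. Accepting states: {s2}.
4 states suffice.
        p   q  
>  s0   s1  s1 
   s1   s2  s2 
 * s2   s3  s3 
   s3   s3  s3 
(> = start, * = accepting)

start=s0; accept=s2; s0-p>s1; s0-q>s1; s1-p>s2; s1-q>s2; s2-p>s3; s2-q>s3; s3-p>s3; s3-q>s3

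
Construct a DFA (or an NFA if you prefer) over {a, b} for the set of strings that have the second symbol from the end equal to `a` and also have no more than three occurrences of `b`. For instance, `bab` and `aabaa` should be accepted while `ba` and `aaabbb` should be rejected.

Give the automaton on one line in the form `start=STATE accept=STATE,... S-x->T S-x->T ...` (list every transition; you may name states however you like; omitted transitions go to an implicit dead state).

start=q0 accept=q3,q4,q7,q8,q11,q12,q15 q0-a->q1 q0-b->q2 q1-a->q3 q1-b->q4 q2-a->q5 q2-b->q6 q3-a->q3 q3-b->q4 q4-a->q5 q4-b->q6 q5-a->q7 q5-b->q8 q6-a->q9 q6-b->q10 q7-a->q7 q7-b->q8 q8-a->q9 q8-b->q10 q9-a->q11 q9-b->q12 q10-a->q13 q10-b->q14 q11-a->q11 q11-b->q12 q12-a->q13 q12-b->q14 q13-a->q15 q13-b->q14 q14-a->q14 q14-b->q14 q15-a->q15 q15-b->q14

Build one automaton per condition and run them in lockstep. One (7 states) tracks the last 2 symbols read; the other (5 states) tracks the count of `b`s, saturating at 4. Each combined state is a pair, one component from each; accept when both components accept. Equivalent product states are then merged.
16 states suffice.
          a    b  
>  q0     q1   q2 
   q1     q3   q4 
   q2     q5   q6 
 * q3     q3   q4 
 * q4     q5   q6 
   q5     q7   q8 
   q6     q9  q10 
 * q7     q7   q8 
 * q8     q9  q10 
   q9    q11  q12 
   q10   q13  q14 
 * q11   q11  q12 
 * q12   q13  q14 
   q13   q15  q14 
   q14   q14  q14 
 * q15   q15  q14 
(> = start, * = accepting)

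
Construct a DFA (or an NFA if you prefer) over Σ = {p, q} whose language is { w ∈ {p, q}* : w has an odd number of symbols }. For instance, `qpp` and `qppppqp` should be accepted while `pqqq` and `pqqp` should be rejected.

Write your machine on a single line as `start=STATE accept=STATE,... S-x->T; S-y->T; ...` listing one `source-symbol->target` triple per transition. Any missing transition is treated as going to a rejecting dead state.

Only the length mod 2 matters, so use a 2-cycle: from any state, every input symbol moves to the next state, wrapping B back to A. Mark B accepting.
With 2 states:
       p  q 
>  A   B  B 
 * B   A  A 
(> = start, * = accepting)

start=A; accept=B; A-p->B; A-q->B; B-p->A; B-q->A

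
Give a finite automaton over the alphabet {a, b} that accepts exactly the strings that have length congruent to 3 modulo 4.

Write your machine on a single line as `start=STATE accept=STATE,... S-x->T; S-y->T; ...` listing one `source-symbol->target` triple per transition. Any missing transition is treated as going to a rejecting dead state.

Only the length mod 4 matters, so use a 4-cycle: from any state, every input symbol moves to the next state, wrapping s3 back to s0. Mark s3 accepting.
        a   b  
>  s0   s1  s1 
   s1   s2  s2 
   s2   s3  s3 
 * s3   s0  s0 
(> = start, * = accepting)

start=s0; accept=s3; s0-a->s1; s0-b->s1; s1-a->s2; s1-b->s2; s2-a->s3; s2-b->s3; s3-a->s0; s3-b->s0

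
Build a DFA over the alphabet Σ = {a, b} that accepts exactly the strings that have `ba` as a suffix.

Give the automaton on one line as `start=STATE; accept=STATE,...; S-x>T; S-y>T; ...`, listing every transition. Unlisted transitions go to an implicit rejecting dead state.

start=q0; accept=q2; q0-a>q0; q0-b>q1; q1-a>q2; q1-b>q1; q2-a>q0; q2-b>q1

Remember how much of `ba` the current input suffix matches. State q0 means no match yet; q1 means the last symbol is `b`; q2 means the last 2 symbols are `ba`. Only q2 accepts. On a mismatch, fall back to the longest proper suffix that is still a prefix of `ba`.
With 3 states:
        a   b  
>  q0   q0  q1 
   q1   q2  q1 
 * q2   q0  q1 
(> = start, * = accepting)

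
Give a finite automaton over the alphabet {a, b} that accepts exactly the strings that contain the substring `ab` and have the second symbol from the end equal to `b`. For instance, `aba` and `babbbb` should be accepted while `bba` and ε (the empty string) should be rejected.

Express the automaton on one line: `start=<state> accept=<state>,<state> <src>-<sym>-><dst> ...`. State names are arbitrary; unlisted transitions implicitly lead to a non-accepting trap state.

start=S0 accept=S7,S8 S0-a->S1 S0-b->S2 S1-a->S3 S1-b->S4 S2-a->S5 S2-b->S6 S3-a->S3 S3-b->S4 S4-a->S7 S4-b->S8 S5-a->S3 S5-b->S4 S6-a->S5 S6-b->S6 S7-a->S9 S7-b->S4 S8-a->S7 S8-b->S8 S9-a->S9 S9-b->S4

Handle the two conditions separately and then intersect. One (3 states) tracks whether and how much of `ab` has been seen; the other (7 states) tracks the last 2 symbols read. Each combined state is a pair, one component from each; accept when both components accept.
A 10-state machine:
        a   b  
>  S0   S1  S2 
   S1   S3  S4 
   S2   S5  S6 
   S3   S3  S4 
   S4   S7  S8 
   S5   S3  S4 
   S6   S5  S6 
 * S7   S9  S4 
 * S8   S7  S8 
   S9   S9  S4 
(> = start, * = accepting)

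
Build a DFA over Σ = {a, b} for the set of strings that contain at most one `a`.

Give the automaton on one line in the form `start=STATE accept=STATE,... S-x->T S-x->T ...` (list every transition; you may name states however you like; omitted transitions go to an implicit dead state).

start=q0 accept=q0,q1 q0-a->q1 q0-b->q0 q1-a->q2 q1-b->q1 q2-a->q2 q2-b->q2

Only the number of `a`s matters, and only up to 2. Make a chain q0 → q1 → q2 advanced by each `a` (with q2 absorbing); every other symbol self-loops. The accepting set is {q0, q1}.
A 3-state machine:
        a   b  
>* q0   q1  q0 
 * q1   q2  q1 
   q2   q2  q2 
(> = start, * = accepting)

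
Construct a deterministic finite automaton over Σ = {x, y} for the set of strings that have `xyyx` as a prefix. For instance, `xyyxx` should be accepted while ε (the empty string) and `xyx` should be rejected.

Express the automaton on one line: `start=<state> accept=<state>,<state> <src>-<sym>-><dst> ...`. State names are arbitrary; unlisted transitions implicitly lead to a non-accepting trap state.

start=A accept=E A-x->B A-y->F B-x->F B-y->C C-x->F C-y->D D-x->E D-y->F E-x->E E-y->E F-x->F F-y->F

Walk along `xyyx` while the input agrees: from A take `x` to B, and so on. Any deviation drops to the rejecting sink F. Once E is reached the prefix is confirmed and every continuation is accepted.
A 6-state machine:
       x  y 
>  A   B  F 
   B   F  C 
   C   F  D 
   D   E  F 
 * E   E  E 
   F   F  F 
(> = start, * = accepting)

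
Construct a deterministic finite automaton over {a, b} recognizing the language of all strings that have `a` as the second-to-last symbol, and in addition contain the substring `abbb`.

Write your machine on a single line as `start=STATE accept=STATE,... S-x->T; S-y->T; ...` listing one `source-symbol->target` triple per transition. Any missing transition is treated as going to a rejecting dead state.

start=s0; accept=s6,s7; s0-a->s1; s0-b->s0; s1-a->s1; s1-b->s2; s2-a->s1; s2-b->s3; s3-a->s1; s3-b->s4; s4-a->s5; s4-b->s4; s5-a->s6; s5-b->s7; s6-a->s6; s6-b->s7; s7-a->s5; s7-b->s4

Build one automaton per condition and run them in lockstep. The first has 7 states tracking the last 2 symbols read; the second has 5 states tracking whether and how much of `abbb` has been seen. A product state is a pair (one from each), accepting exactly when both do. Equivalent product states are then merged.
        a   b  
>  s0   s1  s0 
   s1   s1  s2 
   s2   s1  s3 
   s3   s1  s4 
   s4   s5  s4 
   s5   s6  s7 
 * s6   s6  s7 
 * s7   s5  s4 
(> = start, * = accepting)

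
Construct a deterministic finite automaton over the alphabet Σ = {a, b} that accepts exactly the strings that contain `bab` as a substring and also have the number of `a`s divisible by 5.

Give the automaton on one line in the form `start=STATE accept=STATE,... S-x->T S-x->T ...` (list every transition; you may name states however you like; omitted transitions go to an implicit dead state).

Build one automaton per condition and run them in lockstep. One (4 states) tracks whether and how much of `bab` has been seen; the other (5 states) tracks the count of `a`s modulo 5. Each combined state is a pair, one component from each; accept when both components accept.
With 20 states:
          a    b  
>  q0     q1   q2 
   q1     q3   q4 
   q2     q5   q2 
   q3     q6   q7 
   q4     q8   q4 
   q5     q3   q9 
   q6    q10  q11 
   q7    q12   q7 
   q8     q6  q13 
   q9    q13   q9 
   q10    q0  q14 
   q11   q15  q11 
   q12   q10  q16 
   q13   q16  q13 
   q14   q17  q14 
   q15    q0  q18 
   q16   q18  q16 
   q17    q1  q19 
   q18   q19  q18 
 * q19    q9  q19 
(> = start, * = accepting)

start=q0 accept=q19 q0-a->q1 q0-b->q2 q1-a->q3 q1-b->q4 q2-a->q5 q2-b->q2 q3-a->q6 q3-b->q7 q4-a->q8 q4-b->q4 q5-a->q3 q5-b->q9 q6-a->q10 q6-b->q11 q7-a->q12 q7-b->q7 q8-a->q6 q8-b->q13 q9-a->q13 q9-b->q9 q10-a->q0 q10-b->q14 q11-a->q15 q11-b->q11 q12-a->q10 q12-b->q16 q13-a->q16 q13-b->q13 q14-a->q17 q14-b->q14 q15-a->q0 q15-b->q18 q16-a->q18 q16-b->q16 q17-a->q1 q17-b->q19 q18-a->q19 q18-b->q18 q19-a->q9 q19-b->q19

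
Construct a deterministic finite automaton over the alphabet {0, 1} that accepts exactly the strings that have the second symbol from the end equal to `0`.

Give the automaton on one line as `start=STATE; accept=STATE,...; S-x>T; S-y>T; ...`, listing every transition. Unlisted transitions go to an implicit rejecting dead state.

Because acceptance depends on a position counted from the end, the machine has to buffer the most recent 2 symbols. Make each state the string of the last up-to-2 symbols read; on input `x` shift the window left and append `x`. Accept when the buffered window has length 2 and begins with `0`.
7 states suffice.
        0   1  
>  S0   S1  S2 
   S1   S3  S4 
   S2   S5  S6 
 * S3   S3  S4 
 * S4   S5  S6 
   S5   S3  S4 
   S6   S5  S6 
(> = start, * = accepting)

start=S0; accept=S3,S4; S0-0>S1; S0-1>S2; S1-0>S3; S1-1>S4; S2-0>S5; S2-1>S6; S3-0>S3; S3-1>S4; S4-0>S5; S4-1>S6; S5-0>S3; S5-1>S4; S6-0>S5; S6-1>S6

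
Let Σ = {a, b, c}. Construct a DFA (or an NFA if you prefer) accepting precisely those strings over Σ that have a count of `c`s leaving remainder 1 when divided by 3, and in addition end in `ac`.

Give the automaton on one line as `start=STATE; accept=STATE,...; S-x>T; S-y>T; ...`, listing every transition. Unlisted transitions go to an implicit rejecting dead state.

start=s0; accept=s3; s0-a>s1; s0-b>s0; s0-c>s2; s1-a>s1; s1-b>s0; s1-c>s3; s2-a>s2; s2-b>s2; s2-c>s4; s3-a>s2; s3-b>s2; s3-c>s4; s4-a>s4; s4-b>s4; s4-c>s0

Run two small machines in parallel and take their product. One (3 states) tracks the count of `c`s modulo 3; the other (3 states) tracks how much of the suffix `ac` has currently been matched. Each combined state is a pair, one component from each; accept when both components accept. Equivalent product states are then merged.
A 5-state machine:
        a   b   c  
>  s0   s1  s0  s2 
   s1   s1  s0  s3 
   s2   s2  s2  s4 
 * s3   s2  s2  s4 
   s4   s4  s4  s0 
(> = start, * = accepting)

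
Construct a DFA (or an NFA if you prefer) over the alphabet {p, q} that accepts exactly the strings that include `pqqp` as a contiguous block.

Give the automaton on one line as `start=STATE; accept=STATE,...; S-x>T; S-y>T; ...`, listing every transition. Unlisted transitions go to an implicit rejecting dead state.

Track how much of `pqqp` has been matched so far: state A is no progress, E is the absorbing accept state reached once `pqqp` has occurred. Intermediate states record partial matches; on a mismatch, fall back to the longest reusable overlap.
       p  q 
>  A   B  A 
   B   B  C 
   C   B  D 
   D   E  A 
 * E   E  E 
(> = start, * = accepting)

start=A; accept=E; A-p>B; A-q>A; B-p>B; B-q>C; C-p>B; C-q>D; D-p>E; D-q>A; E-p>E; E-q>E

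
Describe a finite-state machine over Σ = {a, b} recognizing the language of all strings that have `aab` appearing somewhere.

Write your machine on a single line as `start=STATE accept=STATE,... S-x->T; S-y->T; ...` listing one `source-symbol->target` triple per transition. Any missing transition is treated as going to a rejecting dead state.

start=S0; accept=S3; S0-a->S1; S0-b->S0; S1-a->S2; S1-b->S0; S2-a->S2; S2-b->S3; S3-a->S3; S3-b->S3

Track how much of `aab` has been matched so far: state S0 is no progress, S3 is the absorbing accept state reached once `aab` has occurred. Intermediate states record partial matches; on a mismatch, fall back to the longest reusable overlap.
4 states suffice.
        a   b  
>  S0   S1  S0 
   S1   S2  S0 
   S2   S2  S3 
 * S3   S3  S3 
(> = start, * = accepting)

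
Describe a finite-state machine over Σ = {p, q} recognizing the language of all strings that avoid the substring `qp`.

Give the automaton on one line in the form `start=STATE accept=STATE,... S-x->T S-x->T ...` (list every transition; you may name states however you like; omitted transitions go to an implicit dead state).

start=s0 accept=s0,s1 s0-p->s0 s0-q->s1 s1-p->s2 s1-q->s1 s2-p->s2 s2-q->s2

This is the complement of 'contains `qp`'. Use the same substring-matching states — s0 through s2 holding how much of `qp` has just been matched — but flip the accepting set: everything except the trap s2 accepts.
3 states suffice.
        p   q  
>* s0   s0  s1 
 * s1   s2  s1 
   s2   s2  s2 
(> = start, * = accepting)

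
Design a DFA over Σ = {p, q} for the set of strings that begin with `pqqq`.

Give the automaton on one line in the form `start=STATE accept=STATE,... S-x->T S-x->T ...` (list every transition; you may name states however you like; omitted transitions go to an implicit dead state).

start=S0 accept=S4 S0-p->S1 S0-q->S5 S1-p->S5 S1-q->S2 S2-p->S5 S2-q->S3 S3-p->S5 S3-q->S4 S4-p->S4 S4-q->S4 S5-p->S5 S5-q->S5

Check the first 4 symbols one by one: S0 through S3 record how many have matched `pqqq` so far; any wrong symbol goes to the dead state S5. After all 4 match we enter the accepting sink S4.
        p   q  
>  S0   S1  S5 
   S1   S5  S2 
   S2   S5  S3 
   S3   S5  S4 
 * S4   S4  S4 
   S5   S5  S5 
(> = start, * = accepting)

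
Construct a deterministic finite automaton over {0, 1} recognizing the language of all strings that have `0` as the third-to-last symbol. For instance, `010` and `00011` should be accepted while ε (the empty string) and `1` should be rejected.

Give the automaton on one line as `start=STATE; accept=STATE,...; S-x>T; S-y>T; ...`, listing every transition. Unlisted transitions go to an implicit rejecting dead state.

A DFA must remember the last 3 symbols (since which symbol is third-to-last isn't known until the input ends). Use one state per possible window of the last ≤3 symbols; accept from those whose window starts with `0`.
With 15 states:
          0    1  
>  q0     q1   q2 
   q1     q3   q4 
   q2     q5   q6 
   q3     q7   q8 
   q4     q9  q10 
   q5    q11  q12 
   q6    q13  q14 
 * q7     q7   q8 
 * q8     q9  q10 
 * q9    q11  q12 
 * q10   q13  q14 
   q11    q7   q8 
   q12    q9  q10 
   q13   q11  q12 
   q14   q13  q14 
(> = start, * = accepting)

start=q0; accept=q7,q8,q9,q10; q0-0>q1; q0-1>q2; q1-0>q3; q1-1>q4; q2-0>q5; q2-1>q6; q3-0>q7; q3-1>q8; q4-0>q9; q4-1>q10; q5-0>q11; q5-1>q12; q6-0>q13; q6-1>q14; q7-0>q7; q7-1>q8; q8-0>q9; q8-1>q10; q9-0>q11; q9-1>q12; q10-0>q13; q10-1>q14; q11-0>q7; q11-1>q8; q12-0>q9; q12-1>q10; q13-0>q11; q13-1>q12; q14-0>q13; q14-1>q14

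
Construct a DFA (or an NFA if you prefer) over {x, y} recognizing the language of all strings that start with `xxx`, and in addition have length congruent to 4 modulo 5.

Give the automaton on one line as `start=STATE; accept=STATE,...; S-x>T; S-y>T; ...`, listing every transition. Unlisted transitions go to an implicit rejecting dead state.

Build one automaton per condition and run them in lockstep. One (5 states) tracks whether the input so far still matches the prefix `xxx`; the other (5 states) tracks the input length modulo 5. Each combined state is a pair, one component from each; accept when both components accept. After merging equivalent states the machine shrinks.
A 9-state machine:
        x   y  
>  q0   q1  q2 
   q1   q3  q2 
   q2   q2  q2 
   q3   q4  q2 
   q4   q5  q5 
 * q5   q6  q6 
   q6   q7  q7 
   q7   q8  q8 
   q8   q4  q4 
(> = start, * = accepting)

start=q0; accept=q5; q0-x>q1; q0-y>q2; q1-x>q3; q1-y>q2; q2-x>q2; q2-y>q2; q3-x>q4; q3-y>q2; q4-x>q5; q4-y>q5; q5-x>q6; q5-y>q6; q6-x>q7; q6-y>q7; q7-x>q8; q7-y>q8; q8-x>q4; q8-y>q4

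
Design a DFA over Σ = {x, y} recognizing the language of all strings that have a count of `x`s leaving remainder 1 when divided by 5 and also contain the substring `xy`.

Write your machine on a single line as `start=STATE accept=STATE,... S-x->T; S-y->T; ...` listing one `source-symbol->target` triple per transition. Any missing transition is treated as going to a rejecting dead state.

Build one automaton per condition and run them in lockstep. The first has 5 states tracking the count of `x`s modulo 5; the second has 3 states tracking whether and how much of `xy` has been seen. A product state is a pair (one from each), accepting exactly when both do.
With 11 states:
       x  y 
>  A   B  A 
   B   C  D 
   C   E  F 
 * D   F  D 
   E   G  H 
   F   H  F 
   G   I  J 
   H   J  H 
   I   B  K 
   J   K  J 
   K   D  K 
(> = start, * = accepting)

start=A; accept=D; A-x->B; A-y->A; B-x->C; B-y->D; C-x->E; C-y->F; D-x->F; D-y->D; E-x->G; E-y->H; F-x->H; F-y->F; G-x->I; G-y->J; H-x->J; H-y->H; I-x->B; I-y->K; J-x->K; J-y->J; K-x->D; K-y->K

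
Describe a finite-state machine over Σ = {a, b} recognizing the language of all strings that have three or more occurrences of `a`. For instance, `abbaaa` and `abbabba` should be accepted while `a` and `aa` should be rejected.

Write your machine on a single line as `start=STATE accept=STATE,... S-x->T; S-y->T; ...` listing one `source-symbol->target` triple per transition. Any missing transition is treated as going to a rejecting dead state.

start=s0; accept=s3,s4; s0-a->s1; s0-b->s0; s1-a->s2; s1-b->s1; s2-a->s3; s2-b->s2; s3-a->s4; s3-b->s3; s4-a->s4; s4-b->s4

Only the number of `a`s matters, and only up to 4. Make a chain s0 → s1 → s2 → s3 → s4 advanced by each `a` (with s4 absorbing); every other symbol self-loops. The accepting set is {s3, s4}.
With 5 states:
        a   b  
>  s0   s1  s0 
   s1   s2  s1 
   s2   s3  s2 
 * s3   s4  s3 
 * s4   s4  s4 
(> = start, * = accepting)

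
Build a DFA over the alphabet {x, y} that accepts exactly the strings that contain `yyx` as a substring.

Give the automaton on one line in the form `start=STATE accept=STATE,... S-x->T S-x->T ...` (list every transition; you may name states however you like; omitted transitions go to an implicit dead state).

start=s0 accept=s3 s0-x->s0 s0-y->s1 s1-x->s0 s1-y->s2 s2-x->s3 s2-y->s2 s3-x->s3 s3-y->s3

States s0..s2 record the length of the longest prefix of `yyx` that matches the current input suffix. Reaching s3 means `yyx` has been seen, and we stay there forever. Accept from s3.
        x   y  
>  s0   s0  s1 
   s1   s0  s2 
   s2   s3  s2 
 * s3   s3  s3 
(> = start, * = accepting)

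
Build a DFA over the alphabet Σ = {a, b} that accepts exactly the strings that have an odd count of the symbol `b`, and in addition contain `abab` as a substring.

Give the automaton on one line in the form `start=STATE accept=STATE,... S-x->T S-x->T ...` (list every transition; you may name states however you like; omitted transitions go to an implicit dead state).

start=q0 accept=q9 q0-a->q1 q0-b->q2 q1-a->q1 q1-b->q3 q2-a->q4 q2-b->q0 q3-a->q5 q3-b->q0 q4-a->q4 q4-b->q6 q5-a->q4 q5-b->q7 q6-a->q8 q6-b->q2 q7-a->q7 q7-b->q9 q8-a->q1 q8-b->q9 q9-a->q9 q9-b->q7

Build one automaton per condition and run them in lockstep. The first has 2 states tracking the count of `b`s modulo 2; the second has 5 states tracking whether and how much of `abab` has been seen. A product state is a pair (one from each), accepting exactly when both do.
10 states suffice.
        a   b  
>  q0   q1  q2 
   q1   q1  q3 
   q2   q4  q0 
   q3   q5  q0 
   q4   q4  q6 
   q5   q4  q7 
   q6   q8  q2 
   q7   q7  q9 
   q8   q1  q9 
 * q9   q9  q7 
(> = start, * = accepting)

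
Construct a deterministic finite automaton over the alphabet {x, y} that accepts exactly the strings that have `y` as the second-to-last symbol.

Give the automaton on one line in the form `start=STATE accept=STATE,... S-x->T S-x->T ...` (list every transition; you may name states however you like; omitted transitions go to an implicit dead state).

start=q0 accept=q5,q6 q0-x->q1 q0-y->q2 q1-x->q3 q1-y->q4 q2-x->q5 q2-y->q6 q3-x->q3 q3-y->q4 q4-x->q5 q4-y->q6 q5-x->q3 q5-y->q4 q6-x->q5 q6-y->q6

Because acceptance depends on a position counted from the end, the machine has to buffer the most recent 2 symbols. Make each state the string of the last up-to-2 symbols read; on input `x` shift the window left and append `x`. Accept when the buffered window has length 2 and begins with `y`.
With 7 states:
        x   y  
>  q0   q1  q2 
   q1   q3  q4 
   q2   q5  q6 
   q3   q3  q4 
   q4   q5  q6 
 * q5   q3  q4 
 * q6   q5  q6 
(> = start, * = accepting)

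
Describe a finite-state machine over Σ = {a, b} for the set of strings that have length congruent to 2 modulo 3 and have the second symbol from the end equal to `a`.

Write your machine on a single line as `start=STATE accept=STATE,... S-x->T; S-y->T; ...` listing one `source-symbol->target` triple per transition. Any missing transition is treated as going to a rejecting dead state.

Run two small machines in parallel and take their product. One (3 states) tracks the input length modulo 3; the other (7 states) tracks the last 2 symbols read. Each combined state is a pair, one component from each; accept when both components accept. Minimizing collapses redundant product states.
5 states suffice.
        a   b  
>  S0   S1  S2 
   S1   S3  S3 
   S2   S4  S4 
 * S3   S0  S0 
   S4   S0  S0 
(> = start, * = accepting)

start=S0; accept=S3; S0-a->S1; S0-b->S2; S1-a->S3; S1-b->S3; S2-a->S4; S2-b->S4; S3-a->S0; S3-b->S0; S4-a->S0; S4-b->S0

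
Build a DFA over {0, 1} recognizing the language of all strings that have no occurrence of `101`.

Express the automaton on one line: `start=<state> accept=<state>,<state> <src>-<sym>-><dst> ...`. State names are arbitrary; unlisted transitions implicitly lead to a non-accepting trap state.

start=s0 accept=s0,s1,s2 s0-0->s0 s0-1->s1 s1-0->s2 s1-1->s1 s2-0->s0 s2-1->s3 s3-0->s3 s3-1->s3

This is the complement of 'contains `101`'. Use the same substring-matching states — s0 through s3 holding how much of `101` has just been matched — but flip the accepting set: everything except the trap s3 accepts.
A 4-state machine:
        0   1  
>* s0   s0  s1 
 * s1   s2  s1 
 * s2   s0  s3 
   s3   s3  s3 
(> = start, * = accepting)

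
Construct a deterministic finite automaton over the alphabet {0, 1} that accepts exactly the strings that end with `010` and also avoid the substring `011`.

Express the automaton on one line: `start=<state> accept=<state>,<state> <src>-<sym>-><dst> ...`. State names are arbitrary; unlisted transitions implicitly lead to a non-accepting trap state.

start=A accept=D A-0->B A-1->A B-0->B B-1->C C-0->D C-1->E D-0->B D-1->C E-0->F E-1->E F-0->F F-1->G G-0->H G-1->E H-0->F H-1->G

Handle the two conditions separately and then intersect. The first has 4 states tracking how much of the suffix `010` has currently been matched; the second has 4 states tracking partial matches of the forbidden pattern `011`. A product state is a pair (one from each), accepting exactly when both do.
With 8 states:
       0  1 
>  A   B  A 
   B   B  C 
   C   D  E 
 * D   B  C 
   E   F  E 
   F   F  G 
   G   H  E 
   H   F  G 
(> = start, * = accepting)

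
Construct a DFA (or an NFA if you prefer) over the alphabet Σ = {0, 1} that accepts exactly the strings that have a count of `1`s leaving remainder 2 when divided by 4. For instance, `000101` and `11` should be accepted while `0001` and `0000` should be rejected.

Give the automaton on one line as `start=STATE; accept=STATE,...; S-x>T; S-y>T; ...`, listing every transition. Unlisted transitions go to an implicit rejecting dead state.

The only thing that matters is how many `1`s have appeared, reduced mod 4. Use one state per residue: q0 for 0, …, q3 for 3. Reading `1` moves to the next residue; anything else stays put. q2 is accepting.
4 states suffice.
        0   1  
>  q0   q0  q1 
   q1   q1  q2 
 * q2   q2  q3 
   q3   q3  q0 
(> = start, * = accepting)

start=q0; accept=q2; q0-0>q0; q0-1>q1; q1-0>q1; q1-1>q2; q2-0>q2; q2-1>q3; q3-0>q3; q3-1>q0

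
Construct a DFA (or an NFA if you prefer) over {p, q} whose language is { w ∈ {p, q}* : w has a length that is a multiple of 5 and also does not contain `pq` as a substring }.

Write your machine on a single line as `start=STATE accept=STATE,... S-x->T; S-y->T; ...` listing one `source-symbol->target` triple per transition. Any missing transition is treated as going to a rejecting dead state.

Build one automaton per condition and run them in lockstep. The first has 5 states tracking the input length modulo 5; the second has 3 states tracking partial matches of the forbidden pattern `pq`. A product state is a pair (one from each), accepting exactly when both do. Equivalent product states are then merged.
With 11 states:
          p    q  
>* s0     s1   s2 
   s1     s3   s4 
   s2     s3   s5 
   s3     s6   s4 
   s4     s4   s4 
   s5     s6   s7 
   s6     s8   s4 
   s7     s8   s9 
   s8    s10   s4 
   s9    s10   s0 
 * s10    s1   s4 
(> = start, * = accepting)

start=s0; accept=s0,s10; s0-p->s1; s0-q->s2; s1-p->s3; s1-q->s4; s2-p->s3; s2-q->s5; s3-p->s6; s3-q->s4; s4-p->s4; s4-q->s4; s5-p->s6; s5-q->s7; s6-p->s8; s6-q->s4; s7-p->s8; s7-q->s9; s8-p->s10; s8-q->s4; s9-p->s10; s9-q->s0; s10-p->s1; s10-q->s4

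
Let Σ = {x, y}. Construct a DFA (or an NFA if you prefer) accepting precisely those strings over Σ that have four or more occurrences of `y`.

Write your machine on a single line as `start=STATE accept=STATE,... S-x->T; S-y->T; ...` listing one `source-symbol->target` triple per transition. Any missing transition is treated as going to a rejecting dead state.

start=A; accept=E,F; A-x->A; A-y->B; B-x->B; B-y->C; C-x->C; C-y->D; D-x->D; D-y->E; E-x->E; E-y->F; F-x->F; F-y->F

Only the number of `y`s matters, and only up to 5. Make a chain A → B → C → D → E → F advanced by each `y` (with F absorbing); every other symbol self-loops. The accepting set is {E, F}.
A 6-state machine:
       x  y 
>  A   A  B 
   B   B  C 
   C   C  D 
   D   D  E 
 * E   E  F 
 * F   F  F 
(> = start, * = accepting)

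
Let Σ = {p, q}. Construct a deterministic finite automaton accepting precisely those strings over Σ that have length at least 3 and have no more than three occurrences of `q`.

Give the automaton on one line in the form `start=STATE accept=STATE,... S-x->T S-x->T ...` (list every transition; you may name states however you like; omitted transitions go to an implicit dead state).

start=S0 accept=S6,S7,S8,S9 S0-p->S1 S0-q->S2 S1-p->S3 S1-q->S4 S2-p->S4 S2-q->S5 S3-p->S6 S3-q->S7 S4-p->S7 S4-q->S8 S5-p->S8 S5-q->S9 S6-p->S6 S6-q->S7 S7-p->S7 S7-q->S8 S8-p->S8 S8-q->S9 S9-p->S9 S9-q->S10 S10-p->S10 S10-q->S10

Build one automaton per condition and run them in lockstep. One (5 states) tracks the input length, saturating at 4; the other (5 states) tracks the count of `q`s, saturating at 4. Each combined state is a pair, one component from each; accept when both components accept. Equivalent product states are then merged.
With 11 states:
          p    q  
>  S0     S1   S2 
   S1     S3   S4 
   S2     S4   S5 
   S3     S6   S7 
   S4     S7   S8 
   S5     S8   S9 
 * S6     S6   S7 
 * S7     S7   S8 
 * S8     S8   S9 
 * S9     S9  S10 
   S10   S10  S10 
(> = start, * = accepting)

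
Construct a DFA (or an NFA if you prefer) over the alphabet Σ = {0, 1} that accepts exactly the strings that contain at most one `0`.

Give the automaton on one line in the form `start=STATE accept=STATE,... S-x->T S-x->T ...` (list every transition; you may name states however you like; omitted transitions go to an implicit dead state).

Only the number of `0`s matters, and only up to 2. Make a chain q0 → q1 → q2 advanced by each `0` (with q2 absorbing); every other symbol self-loops. The accepting set is {q0, q1}.
3 states suffice.
        0   1  
>* q0   q1  q0 
 * q1   q2  q1 
   q2   q2  q2 
(> = start, * = accepting)

start=q0 accept=q0,q1 q0-0->q1 q0-1->q0 q1-0->q2 q1-1->q1 q2-0->q2 q2-1->q2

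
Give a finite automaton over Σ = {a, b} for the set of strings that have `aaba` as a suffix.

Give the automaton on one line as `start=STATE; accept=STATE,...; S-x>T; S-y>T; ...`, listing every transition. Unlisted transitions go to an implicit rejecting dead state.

Remember how much of `aaba` the current input suffix matches. State s0 means no match yet; s1 means the last symbol is `a`; s2 means the last 2 symbols are `aa`; s3 means the last 3 symbols are `aab`; s4 means the last 4 symbols are `aaba`. Only s4 accepts. On a mismatch, fall back to the longest proper suffix that is still a prefix of `aaba`.
5 states suffice.
        a   b  
>  s0   s1  s0 
   s1   s2  s0 
   s2   s2  s3 
   s3   s4  s0 
 * s4   s2  s0 
(> = start, * = accepting)

start=s0; accept=s4; s0-a>s1; s0-b>s0; s1-a>s2; s1-b>s0; s2-a>s2; s2-b>s3; s3-a>s4; s3-b>s0; s4-a>s2; s4-b>s0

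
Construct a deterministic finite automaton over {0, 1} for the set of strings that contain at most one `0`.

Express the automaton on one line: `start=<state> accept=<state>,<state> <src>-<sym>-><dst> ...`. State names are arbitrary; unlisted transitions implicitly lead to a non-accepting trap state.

Only the number of `0`s matters, and only up to 2. Make a chain s0 → s1 → s2 advanced by each `0` (with s2 absorbing); every other symbol self-loops. The accepting set is {s0, s1}.
With 3 states:
        0   1  
>* s0   s1  s0 
 * s1   s2  s1 
   s2   s2  s2 
(> = start, * = accepting)

start=s0 accept=s0,s1 s0-0->s1 s0-1->s0 s1-0->s2 s1-1->s1 s2-0->s2 s2-1->s2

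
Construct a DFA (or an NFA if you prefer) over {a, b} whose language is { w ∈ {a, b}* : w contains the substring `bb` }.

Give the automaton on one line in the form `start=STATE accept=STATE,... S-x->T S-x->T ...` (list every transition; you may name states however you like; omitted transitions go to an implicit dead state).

Track how much of `bb` has been matched so far: state q0 is no progress, q2 is the absorbing accept state reached once `bb` has occurred. Intermediate states record partial matches; on a mismatch, fall back to the longest reusable overlap.
A 3-state machine:
        a   b  
>  q0   q0  q1 
   q1   q0  q2 
 * q2   q2  q2 
(> = start, * = accepting)

start=q0 accept=q2 q0-a->q0 q0-b->q1 q1-a->q0 q1-b->q2 q2-a->q2 q2-b->q2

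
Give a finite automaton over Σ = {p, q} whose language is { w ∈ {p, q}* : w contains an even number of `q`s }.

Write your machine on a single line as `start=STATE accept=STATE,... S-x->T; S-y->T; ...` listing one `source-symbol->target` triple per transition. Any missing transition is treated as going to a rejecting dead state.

start=S0; accept=S0; S0-p->S0; S0-q->S1; S1-p->S1; S1-q->S0

Keep the running count of `q`s modulo 2: each `q` advances along the cycle S0 → S1 → S0 while other symbols loop. Accept at S0.
With 2 states:
        p   q  
>* S0   S0  S1 
   S1   S1  S0 
(> = start, * = accepting)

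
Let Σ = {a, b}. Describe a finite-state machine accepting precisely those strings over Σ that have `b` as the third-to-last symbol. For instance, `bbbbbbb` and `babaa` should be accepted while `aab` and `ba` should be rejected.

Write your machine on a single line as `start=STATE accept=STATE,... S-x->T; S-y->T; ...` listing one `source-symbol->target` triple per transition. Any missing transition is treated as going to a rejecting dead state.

start=q0; accept=q11,q12,q13,q14; q0-a->q1; q0-b->q2; q1-a->q3; q1-b->q4; q2-a->q5; q2-b->q6; q3-a->q7; q3-b->q8; q4-a->q9; q4-b->q10; q5-a->q11; q5-b->q12; q6-a->q13; q6-b->q14; q7-a->q7; q7-b->q8; q8-a->q9; q8-b->q10; q9-a->q11; q9-b->q12; q10-a->q13; q10-b->q14; q11-a->q7; q11-b->q8; q12-a->q9; q12-b->q10; q13-a->q11; q13-b->q12; q14-a->q13; q14-b->q14

Because acceptance depends on a position counted from the end, the machine has to buffer the most recent 3 symbols. Make each state the string of the last up-to-3 symbols read; on input `x` shift the window left and append `x`. Accept when the buffered window has length 3 and begins with `b`.
With 15 states:
          a    b  
>  q0     q1   q2 
   q1     q3   q4 
   q2     q5   q6 
   q3     q7   q8 
   q4     q9  q10 
   q5    q11  q12 
   q6    q13  q14 
   q7     q7   q8 
   q8     q9  q10 
   q9    q11  q12 
   q10   q13  q14 
 * q11    q7   q8 
 * q12    q9  q10 
 * q13   q11  q12 
 * q14   q13  q14 
(> = start, * = accepting)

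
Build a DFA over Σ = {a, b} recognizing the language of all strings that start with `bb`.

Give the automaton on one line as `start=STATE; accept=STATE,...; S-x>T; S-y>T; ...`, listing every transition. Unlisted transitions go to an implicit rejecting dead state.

Check the first 2 symbols one by one: q0 through q1 record how many have matched `bb` so far; any wrong symbol goes to the dead state q3. After all 2 match we enter the accepting sink q2.
With 4 states:
        a   b  
>  q0   q3  q1 
   q1   q3  q2 
 * q2   q2  q2 
   q3   q3  q3 
(> = start, * = accepting)

start=q0; accept=q2; q0-a>q3; q0-b>q1; q1-a>q3; q1-b>q2; q2-a>q2; q2-b>q2; q3-a>q3; q3-b>q3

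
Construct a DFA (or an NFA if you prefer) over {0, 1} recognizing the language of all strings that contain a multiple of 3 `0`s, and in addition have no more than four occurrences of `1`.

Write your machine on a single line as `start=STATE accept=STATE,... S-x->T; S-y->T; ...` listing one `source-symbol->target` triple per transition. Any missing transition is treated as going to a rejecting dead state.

Run two small machines in parallel and take their product. The first has 3 states tracking the count of `0`s modulo 3; the second has 6 states tracking the count of `1`s, saturating at 5. A product state is a pair (one from each), accepting exactly when both do. Minimizing collapses redundant product states.
16 states suffice.
          0    1  
>* q0     q1   q2 
   q1     q3   q4 
 * q2     q4   q5 
   q3     q0   q6 
   q4     q6   q7 
 * q5     q7   q8 
   q6     q2   q9 
   q7     q9  q10 
 * q8    q10  q11 
   q9     q5  q12 
   q10   q12  q13 
 * q11   q13  q14 
   q12    q8  q15 
   q13   q15  q14 
   q14   q14  q14 
   q15   q11  q14 
(> = start, * = accepting)

start=q0; accept=q0,q2,q5,q8,q11; q0-0->q1; q0-1->q2; q1-0->q3; q1-1->q4; q2-0->q4; q2-1->q5; q3-0->q0; q3-1->q6; q4-0->q6; q4-1->q7; q5-0->q7; q5-1->q8; q6-0->q2; q6-1->q9; q7-0->q9; q7-1->q10; q8-0->q10; q8-1->q11; q9-0->q5; q9-1->q12; q10-0->q12; q10-1->q13; q11-0->q13; q11-1->q14; q12-0->q8; q12-1->q15; q13-0->q15; q13-1->q14; q14-0->q14; q14-1->q14; q15-0->q11; q15-1->q14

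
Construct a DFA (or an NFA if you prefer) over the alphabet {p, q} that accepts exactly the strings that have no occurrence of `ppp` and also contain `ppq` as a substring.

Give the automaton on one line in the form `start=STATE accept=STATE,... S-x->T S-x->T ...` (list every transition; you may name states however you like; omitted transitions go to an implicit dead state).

start=s0 accept=s4,s6,s7 s0-p->s1 s0-q->s0 s1-p->s2 s1-q->s0 s2-p->s3 s2-q->s4 s3-p->s3 s3-q->s5 s4-p->s6 s4-q->s4 s5-p->s5 s5-q->s5 s6-p->s7 s6-q->s4 s7-p->s5 s7-q->s4

Run two small machines in parallel and take their product. The first has 4 states tracking partial matches of the forbidden pattern `ppp`; the second has 4 states tracking whether and how much of `ppq` has been seen. A product state is a pair (one from each), accepting exactly when both do.
        p   q  
>  s0   s1  s0 
   s1   s2  s0 
   s2   s3  s4 
   s3   s3  s5 
 * s4   s6  s4 
   s5   s5  s5 
 * s6   s7  s4 
 * s7   s5  s4 
(> = start, * = accepting)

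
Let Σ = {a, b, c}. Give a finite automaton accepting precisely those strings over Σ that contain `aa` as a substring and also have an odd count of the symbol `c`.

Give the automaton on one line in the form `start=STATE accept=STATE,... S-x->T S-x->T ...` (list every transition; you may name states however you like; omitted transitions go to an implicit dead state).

Build one automaton per condition and run them in lockstep. One (3 states) tracks whether and how much of `aa` has been seen; the other (2 states) tracks the count of `c`s modulo 2. Each combined state is a pair, one component from each; accept when both components accept.
6 states suffice.
        a   b   c  
>  q0   q1  q0  q2 
   q1   q3  q0  q2 
   q2   q4  q2  q0 
   q3   q3  q3  q5 
   q4   q5  q2  q0 
 * q5   q5  q5  q3 
(> = start, * = accepting)

start=q0 accept=q5 q0-a->q1 q0-b->q0 q0-c->q2 q1-a->q3 q1-b->q0 q1-c->q2 q2-a->q4 q2-b->q2 q2-c->q0 q3-a->q3 q3-b->q3 q3-c->q5 q4-a->q5 q4-b->q2 q4-c->q0 q5-a->q5 q5-b->q5 q5-c->q3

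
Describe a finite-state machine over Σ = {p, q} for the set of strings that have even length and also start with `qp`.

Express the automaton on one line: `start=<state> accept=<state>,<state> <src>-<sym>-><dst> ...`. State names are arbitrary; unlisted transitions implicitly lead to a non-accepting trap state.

Handle the two conditions separately and then intersect. One (2 states) tracks the input length modulo 2; the other (4 states) tracks whether the input so far still matches the prefix `qp`. Each combined state is a pair, one component from each; accept when both components accept. Minimizing collapses redundant product states.
With 5 states:
       p  q 
>  A   B  C 
   B   B  B 
   C   D  B 
 * D   E  E 
   E   D  D 
(> = start, * = accepting)

start=A accept=D A-p->B A-q->C B-p->B B-q->B C-p->D C-q->B D-p->E D-q->E E-p->D E-q->D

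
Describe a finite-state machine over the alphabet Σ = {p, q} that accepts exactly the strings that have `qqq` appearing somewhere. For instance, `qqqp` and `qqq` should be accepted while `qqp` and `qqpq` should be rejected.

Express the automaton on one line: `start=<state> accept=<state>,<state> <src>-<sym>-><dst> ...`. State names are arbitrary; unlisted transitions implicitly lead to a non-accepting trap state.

States S0..S2 record the length of the longest prefix of `qqq` that matches the current input suffix. Reaching S3 means `qqq` has been seen, and we stay there forever. Accept from S3.
4 states suffice.
        p   q  
>  S0   S0  S1 
   S1   S0  S2 
   S2   S0  S3 
 * S3   S3  S3 
(> = start, * = accepting)

start=S0 accept=S3 S0-p->S0 S0-q->S1 S1-p->S0 S1-q->S2 S2-p->S0 S2-q->S3 S3-p->S3 S3-q->S3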